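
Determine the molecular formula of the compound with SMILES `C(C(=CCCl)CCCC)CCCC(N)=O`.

Heavy atoms from the SMILES: 12 C, 1 Cl, 1 N, 1 O.
Implicit hydrogens by atom environment:
  8 × C: 2 H each → 16
  2 × C: no H
  1 × C: 3 H
  1 × C: 1 H
  1 × Cl: no H
  1 × N: 2 H
  1 × O: no H
  Total hydrogens = 22.
Molecular formula: C12H22ClNO

C12H22ClNO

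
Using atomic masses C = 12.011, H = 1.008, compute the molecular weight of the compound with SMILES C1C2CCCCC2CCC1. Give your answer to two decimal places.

Molecular formula: C10H18.
M = 10×12.011 + 18×1.008 = 138.25 g/mol.

138.25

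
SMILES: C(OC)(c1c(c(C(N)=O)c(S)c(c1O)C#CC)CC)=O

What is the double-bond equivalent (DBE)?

Molecular formula from the SMILES: C14H15NO4S.
DoU = (2C + 2 + N − H − X)/2 = (2·14 + 2 + 1 − 15 − 0)/2 = 16/2 = 8.
(Structurally: 1 ring(s) + 7 π bond(s) = 8.)

8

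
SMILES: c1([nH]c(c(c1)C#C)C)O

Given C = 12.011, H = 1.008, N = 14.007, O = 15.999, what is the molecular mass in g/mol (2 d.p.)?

Molecular formula: C7H7NO.
M = 7×12.011 + 7×1.008 + 1×14.007 + 1×15.999 = 121.14 g/mol.

121.14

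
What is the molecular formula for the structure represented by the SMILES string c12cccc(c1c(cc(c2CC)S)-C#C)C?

C15H14S

Heavy atoms from the SMILES: 15 C, 1 S.
Implicit hydrogens by atom environment:
  6 × C (aromatic): no H
  4 × C (aromatic): 1 H each → 4
  2 × C: 3 H each → 6
  1 × C: 2 H
  1 × C: 1 H
  1 × C: no H
  1 × S: 1 H
  Total hydrogens = 14.
Molecular formula: C15H14S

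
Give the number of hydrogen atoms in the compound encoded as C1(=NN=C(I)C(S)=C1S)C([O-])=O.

2

Hydrogens are implicit in SMILES; fill each atom to its normal valence:
  4 × C (aromatic): no H
  2 × N (aromatic): no H
  2 × S: 1 H each → 2
  1 × C: no H
  1 × I: no H
  1 × O: no H
  1 × O (charge -1): no H
  Total hydrogens = 2.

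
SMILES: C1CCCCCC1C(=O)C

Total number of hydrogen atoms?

16

Hydrogens are implicit in SMILES; fill each atom to its normal valence:
  6 × C: 2 H each → 12
  1 × C: 3 H
  1 × C: 1 H
  1 × C: no H
  1 × O: no H
  Total hydrogens = 16.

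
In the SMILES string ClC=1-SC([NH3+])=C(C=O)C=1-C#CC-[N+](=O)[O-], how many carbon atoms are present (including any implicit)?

The symbol for carbon appears 8 times in the SMILES. (Cl is a single chlorine, not C + l.)

8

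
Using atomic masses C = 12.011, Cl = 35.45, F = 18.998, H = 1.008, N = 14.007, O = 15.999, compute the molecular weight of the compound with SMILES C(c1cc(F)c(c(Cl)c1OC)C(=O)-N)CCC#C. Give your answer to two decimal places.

Molecular formula: C13H13ClFNO2.
M = 13×12.011 + 1×35.45 + 1×18.998 + 13×1.008 + 1×14.007 + 2×15.999 = 269.70 g/mol.

269.70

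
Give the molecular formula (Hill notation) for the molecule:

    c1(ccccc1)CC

Heavy atoms from the SMILES: 8 C.
Implicit hydrogens by atom environment:
  5 × C (aromatic): 1 H each → 5
  1 × C: 3 H
  1 × C: 2 H
  1 × C (aromatic): no H
  Total hydrogens = 10.
Molecular formula: C8H10

C8H10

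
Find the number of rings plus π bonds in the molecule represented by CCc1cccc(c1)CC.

4

Molecular formula from the SMILES: C10H14.
DoU = (2C + 2 + N − H − X)/2 = (2·10 + 2 + 0 − 14 − 0)/2 = 8/2 = 4.
(Structurally: 1 ring(s) + 3 π bond(s) = 4.)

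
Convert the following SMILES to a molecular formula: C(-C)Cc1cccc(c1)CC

Heavy atoms from the SMILES: 11 C.
Implicit hydrogens by atom environment:
  4 × C (aromatic): 1 H each → 4
  3 × C: 2 H each → 6
  2 × C: 3 H each → 6
  2 × C (aromatic): no H
  Total hydrogens = 16.
Molecular formula: C11H16

C11H16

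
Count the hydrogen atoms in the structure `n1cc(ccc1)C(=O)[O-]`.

4

Hydrogens are implicit in SMILES; fill each atom to its normal valence:
  4 × C (aromatic): 1 H each → 4
  1 × C (aromatic): no H
  1 × C: no H
  1 × N (aromatic): no H
  1 × O: no H
  1 × O (charge -1): no H
  Total hydrogens = 4.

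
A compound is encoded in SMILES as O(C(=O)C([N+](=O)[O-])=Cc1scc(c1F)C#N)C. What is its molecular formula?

Heavy atoms from the SMILES: 9 C, 1 F, 2 N, 4 O, 1 S.
Implicit hydrogens by atom environment:
  3 × C (aromatic): no H
  3 × C: no H
  3 × O: no H
  1 × C: 3 H
  1 × C (aromatic): 1 H
  1 × C: 1 H
  1 × F: no H
  1 × N: no H
  1 × N (charge +1): no H
  1 × O (charge -1): no H
  1 × S (aromatic): no H
  Total hydrogens = 5.
Molecular formula: C9H5FN2O4S

C9H5FN2O4S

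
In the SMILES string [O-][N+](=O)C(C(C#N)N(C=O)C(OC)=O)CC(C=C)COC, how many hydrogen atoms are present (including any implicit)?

17

Hydrogens are implicit in SMILES; fill each atom to its normal valence:
  5 × C: 1 H each → 5
  5 × O: no H
  3 × C: 2 H each → 6
  2 × C: 3 H each → 6
  2 × C: no H
  2 × N: no H
  1 × N (charge +1): no H
  1 × O (charge -1): no H
  Total hydrogens = 17.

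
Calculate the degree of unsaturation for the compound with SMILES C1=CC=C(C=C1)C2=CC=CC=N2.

Molecular formula from the SMILES: C11H9N.
DoU = (2C + 2 + N − H − X)/2 = (2·11 + 2 + 1 − 9 − 0)/2 = 16/2 = 8.
(Structurally: 2 ring(s) + 6 π bond(s) = 8.)

8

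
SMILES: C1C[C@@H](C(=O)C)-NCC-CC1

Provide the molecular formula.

C9H17NO

Heavy atoms from the SMILES: 9 C, 1 N, 1 O.
Implicit hydrogens by atom environment:
  6 × C: 2 H each → 12
  1 × C: 3 H
  1 × C: 1 H
  1 × C: no H
  1 × N: 1 H
  1 × O: no H
  Total hydrogens = 17.
Molecular formula: C9H17NO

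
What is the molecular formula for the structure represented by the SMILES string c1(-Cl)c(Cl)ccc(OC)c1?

Heavy atoms from the SMILES: 7 C, 2 Cl, 1 O.
Implicit hydrogens by atom environment:
  3 × C (aromatic): 1 H each → 3
  3 × C (aromatic): no H
  2 × Cl: no H
  1 × C: 3 H
  1 × O: no H
  Total hydrogens = 6.
Molecular formula: C7H6Cl2O

C7H6Cl2O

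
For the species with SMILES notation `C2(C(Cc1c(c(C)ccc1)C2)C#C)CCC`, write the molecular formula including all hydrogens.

Heavy atoms from the SMILES: 16 C.
Implicit hydrogens by atom environment:
  4 × C: 2 H each → 8
  3 × C (aromatic): 1 H each → 3
  3 × C: 1 H each → 3
  3 × C (aromatic): no H
  2 × C: 3 H each → 6
  1 × C: no H
  Total hydrogens = 20.
Molecular formula: C16H20

C16H20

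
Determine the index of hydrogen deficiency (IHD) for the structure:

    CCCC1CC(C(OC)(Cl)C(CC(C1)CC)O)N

Molecular formula from the SMILES: C14H28ClNO2.
DoU = (2C + 2 + N − H − X)/2 = (2·14 + 2 + 1 − 28 − 1)/2 = 2/2 = 1.
(Structurally: 1 ring(s) + 0 π bond(s) = 1.)

1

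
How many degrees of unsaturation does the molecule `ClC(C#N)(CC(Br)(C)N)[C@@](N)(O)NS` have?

Molecular formula from the SMILES: C6H12BrClN4OS.
DoU = (2C + 2 + N − H − X)/2 = (2·6 + 2 + 4 − 12 − 2)/2 = 4/2 = 2.
(Structurally: 0 ring(s) + 2 π bond(s) = 2.)

2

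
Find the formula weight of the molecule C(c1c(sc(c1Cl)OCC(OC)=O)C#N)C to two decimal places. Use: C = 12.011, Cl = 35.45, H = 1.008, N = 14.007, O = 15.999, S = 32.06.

Molecular formula: C10H10ClNO3S.
M = 10×12.011 + 1×35.45 + 10×1.008 + 1×14.007 + 3×15.999 + 1×32.06 = 259.70 g/mol.

259.70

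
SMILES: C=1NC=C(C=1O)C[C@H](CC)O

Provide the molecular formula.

Heavy atoms from the SMILES: 8 C, 1 N, 2 O.
Implicit hydrogens by atom environment:
  2 × C: 2 H each → 4
  2 × C (aromatic): 1 H each → 2
  2 × C (aromatic): no H
  2 × O: 1 H each → 2
  1 × C: 3 H
  1 × C: 1 H
  1 × N (aromatic): 1 H
  Total hydrogens = 13.
Molecular formula: C8H13NO2

C8H13NO2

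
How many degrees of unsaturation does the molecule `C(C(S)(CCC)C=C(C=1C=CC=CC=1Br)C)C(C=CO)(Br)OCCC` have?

Molecular formula from the SMILES: C20H28Br2O2S.
DoU = (2C + 2 + N − H − X)/2 = (2·20 + 2 + 0 − 28 − 2)/2 = 12/2 = 6.
(Structurally: 1 ring(s) + 5 π bond(s) = 6.)

6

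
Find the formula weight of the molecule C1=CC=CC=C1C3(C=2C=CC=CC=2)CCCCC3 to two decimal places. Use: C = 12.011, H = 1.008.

Molecular formula: C18H20.
M = 18×12.011 + 20×1.008 = 236.36 g/mol.

236.36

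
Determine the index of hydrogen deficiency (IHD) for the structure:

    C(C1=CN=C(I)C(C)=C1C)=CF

Molecular formula from the SMILES: C9H9FIN.
DoU = (2C + 2 + N − H − X)/2 = (2·9 + 2 + 1 − 9 − 2)/2 = 10/2 = 5.
(Structurally: 1 ring(s) + 4 π bond(s) = 5.)

5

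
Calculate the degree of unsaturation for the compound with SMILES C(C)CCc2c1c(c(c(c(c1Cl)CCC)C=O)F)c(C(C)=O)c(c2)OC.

9

Molecular formula from the SMILES: C21H24ClFO3.
DoU = (2C + 2 + N − H − X)/2 = (2·21 + 2 + 0 − 24 − 2)/2 = 18/2 = 9.
(Structurally: 2 ring(s) + 7 π bond(s) = 9.)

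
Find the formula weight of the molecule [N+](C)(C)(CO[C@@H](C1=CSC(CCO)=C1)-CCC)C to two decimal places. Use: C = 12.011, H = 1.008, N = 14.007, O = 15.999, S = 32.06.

272.43

Molecular formula: C14H26NO2S+.
M = 14×12.011 + 26×1.008 + 1×14.007 + 2×15.999 + 1×32.06 = 272.43 g/mol.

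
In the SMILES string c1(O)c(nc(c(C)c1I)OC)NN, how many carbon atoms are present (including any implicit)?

The symbol for carbon appears 7 times in the SMILES. Lowercase c denotes aromatic carbon and counts toward C.

7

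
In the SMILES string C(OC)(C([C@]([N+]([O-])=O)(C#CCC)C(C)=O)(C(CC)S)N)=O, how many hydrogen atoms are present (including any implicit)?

Hydrogens are implicit in SMILES; fill each atom to its normal valence:
  6 × C: no H
  4 × C: 3 H each → 12
  4 × O: no H
  2 × C: 2 H each → 4
  1 × C: 1 H
  1 × N: 2 H
  1 × N (charge +1): no H
  1 × O (charge -1): no H
  1 × S: 1 H
  Total hydrogens = 20.

20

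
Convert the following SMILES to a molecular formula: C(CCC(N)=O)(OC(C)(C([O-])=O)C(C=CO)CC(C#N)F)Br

Heavy atoms from the SMILES: 1 Br, 13 C, 1 F, 2 N, 5 O.
Implicit hydrogens by atom environment:
  5 × C: 1 H each → 5
  4 × C: no H
  3 × C: 2 H each → 6
  3 × O: no H
  1 × Br: no H
  1 × C: 3 H
  1 × F: no H
  1 × N: 2 H
  1 × N: no H
  1 × O: 1 H
  1 × O (charge -1): no H
  Total hydrogens = 17.
Net charge -1.
Molecular formula: C13H17BrFN2O5-

C13H17BrFN2O5-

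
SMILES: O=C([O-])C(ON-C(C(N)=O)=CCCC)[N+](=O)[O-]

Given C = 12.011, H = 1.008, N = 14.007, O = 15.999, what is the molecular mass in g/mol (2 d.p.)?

246.20

Molecular formula: C8H12N3O6-.
M = 8×12.011 + 12×1.008 + 3×14.007 + 6×15.999 = 246.20 g/mol.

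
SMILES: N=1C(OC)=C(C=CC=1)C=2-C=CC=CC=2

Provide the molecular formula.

Heavy atoms from the SMILES: 12 C, 1 N, 1 O.
Implicit hydrogens by atom environment:
  8 × C (aromatic): 1 H each → 8
  3 × C (aromatic): no H
  1 × C: 3 H
  1 × N (aromatic): no H
  1 × O: no H
  Total hydrogens = 11.
Molecular formula: C12H11NO

C12H11NO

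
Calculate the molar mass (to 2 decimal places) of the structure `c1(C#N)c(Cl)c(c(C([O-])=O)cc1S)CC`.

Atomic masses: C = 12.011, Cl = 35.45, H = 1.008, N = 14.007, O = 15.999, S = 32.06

240.68

Molecular formula: C10H7ClNO2S-.
M = 10×12.011 + 1×35.45 + 7×1.008 + 1×14.007 + 2×15.999 + 1×32.06 = 240.68 g/mol.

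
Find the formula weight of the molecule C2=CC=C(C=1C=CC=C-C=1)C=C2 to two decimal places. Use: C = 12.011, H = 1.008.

154.21

Molecular formula: C12H10.
M = 12×12.011 + 10×1.008 = 154.21 g/mol.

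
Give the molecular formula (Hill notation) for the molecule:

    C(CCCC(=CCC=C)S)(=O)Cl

C9H13ClOS

Heavy atoms from the SMILES: 9 C, 1 Cl, 1 O, 1 S.
Implicit hydrogens by atom environment:
  5 × C: 2 H each → 10
  2 × C: 1 H each → 2
  2 × C: no H
  1 × Cl: no H
  1 × O: no H
  1 × S: 1 H
  Total hydrogens = 13.
Molecular formula: C9H13ClOS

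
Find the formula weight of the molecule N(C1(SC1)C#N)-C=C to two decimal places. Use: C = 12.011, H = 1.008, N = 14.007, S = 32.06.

Molecular formula: C5H6N2S.
M = 5×12.011 + 6×1.008 + 2×14.007 + 1×32.06 = 126.18 g/mol.

126.18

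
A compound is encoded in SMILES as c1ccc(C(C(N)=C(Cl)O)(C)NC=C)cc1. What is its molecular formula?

Heavy atoms from the SMILES: 12 C, 1 Cl, 2 N, 1 O.
Implicit hydrogens by atom environment:
  5 × C (aromatic): 1 H each → 5
  3 × C: no H
  1 × C: 3 H
  1 × C: 2 H
  1 × C: 1 H
  1 × C (aromatic): no H
  1 × Cl: no H
  1 × N: 2 H
  1 × N: 1 H
  1 × O: 1 H
  Total hydrogens = 15.
Molecular formula: C12H15ClN2O

C12H15ClN2O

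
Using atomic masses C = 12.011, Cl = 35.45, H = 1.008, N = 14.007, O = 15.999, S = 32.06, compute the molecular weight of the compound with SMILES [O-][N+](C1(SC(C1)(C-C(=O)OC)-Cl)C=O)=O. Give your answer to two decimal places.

253.65

Molecular formula: C7H8ClNO5S.
M = 7×12.011 + 1×35.45 + 8×1.008 + 1×14.007 + 5×15.999 + 1×32.06 = 253.65 g/mol.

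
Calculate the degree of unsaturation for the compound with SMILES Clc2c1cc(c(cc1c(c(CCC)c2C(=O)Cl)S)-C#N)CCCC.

Molecular formula from the SMILES: C19H19Cl2NOS.
DoU = (2C + 2 + N − H − X)/2 = (2·19 + 2 + 1 − 19 − 2)/2 = 20/2 = 10.
(Structurally: 2 ring(s) + 8 π bond(s) = 10.)

10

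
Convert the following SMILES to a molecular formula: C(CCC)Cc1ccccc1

C11H16

Heavy atoms from the SMILES: 11 C.
Implicit hydrogens by atom environment:
  5 × C (aromatic): 1 H each → 5
  4 × C: 2 H each → 8
  1 × C: 3 H
  1 × C (aromatic): no H
  Total hydrogens = 16.
Molecular formula: C11H16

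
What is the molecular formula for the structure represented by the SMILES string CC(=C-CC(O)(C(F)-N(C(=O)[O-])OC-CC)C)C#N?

Heavy atoms from the SMILES: 12 C, 1 F, 2 N, 4 O.
Implicit hydrogens by atom environment:
  4 × C: no H
  3 × C: 3 H each → 9
  3 × C: 2 H each → 6
  2 × C: 1 H each → 2
  2 × N: no H
  2 × O: no H
  1 × F: no H
  1 × O: 1 H
  1 × O (charge -1): no H
  Total hydrogens = 18.
Net charge -1.
Molecular formula: C12H18FN2O4-

C12H18FN2O4-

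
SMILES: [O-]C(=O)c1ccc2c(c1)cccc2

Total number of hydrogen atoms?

7

Hydrogens are implicit in SMILES; fill each atom to its normal valence:
  7 × C (aromatic): 1 H each → 7
  3 × C (aromatic): no H
  1 × C: no H
  1 × O: no H
  1 × O (charge -1): no H
  Total hydrogens = 7.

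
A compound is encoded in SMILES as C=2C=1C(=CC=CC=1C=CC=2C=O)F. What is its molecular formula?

Heavy atoms from the SMILES: 11 C, 1 F, 1 O.
Implicit hydrogens by atom environment:
  6 × C (aromatic): 1 H each → 6
  4 × C (aromatic): no H
  1 × C: 1 H
  1 × F: no H
  1 × O: no H
  Total hydrogens = 7.
Molecular formula: C11H7FO

C11H7FO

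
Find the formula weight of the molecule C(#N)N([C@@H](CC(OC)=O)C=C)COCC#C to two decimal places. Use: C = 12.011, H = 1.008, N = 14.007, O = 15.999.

Molecular formula: C11H14N2O3.
M = 11×12.011 + 14×1.008 + 2×14.007 + 3×15.999 = 222.24 g/mol.

222.24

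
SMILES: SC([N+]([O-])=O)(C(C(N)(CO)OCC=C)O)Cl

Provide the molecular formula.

Heavy atoms from the SMILES: 7 C, 1 Cl, 2 N, 5 O, 1 S.
Implicit hydrogens by atom environment:
  3 × C: 2 H each → 6
  2 × C: 1 H each → 2
  2 × C: no H
  2 × O: 1 H each → 2
  2 × O: no H
  1 × Cl: no H
  1 × N: 2 H
  1 × N (charge +1): no H
  1 × O (charge -1): no H
  1 × S: 1 H
  Total hydrogens = 13.
Molecular formula: C7H13ClN2O5S

C7H13ClN2O5S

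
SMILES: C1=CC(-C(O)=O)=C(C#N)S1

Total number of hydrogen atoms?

3

Hydrogens are implicit in SMILES; fill each atom to its normal valence:
  2 × C (aromatic): 1 H each → 2
  2 × C (aromatic): no H
  2 × C: no H
  1 × N: no H
  1 × O: 1 H
  1 × O: no H
  1 × S (aromatic): no H
  Total hydrogens = 3.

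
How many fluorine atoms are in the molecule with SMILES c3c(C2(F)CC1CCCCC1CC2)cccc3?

The symbol for fluorine appears 1 time in the SMILES.

1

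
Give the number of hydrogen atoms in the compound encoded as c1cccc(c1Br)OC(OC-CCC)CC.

19

Hydrogens are implicit in SMILES; fill each atom to its normal valence:
  4 × C: 2 H each → 8
  4 × C (aromatic): 1 H each → 4
  2 × C: 3 H each → 6
  2 × C (aromatic): no H
  2 × O: no H
  1 × Br: no H
  1 × C: 1 H
  Total hydrogens = 19.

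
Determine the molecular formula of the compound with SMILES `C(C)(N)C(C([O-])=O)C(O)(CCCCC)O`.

Heavy atoms from the SMILES: 10 C, 1 N, 4 O.
Implicit hydrogens by atom environment:
  4 × C: 2 H each → 8
  2 × C: 3 H each → 6
  2 × C: 1 H each → 2
  2 × C: no H
  2 × O: 1 H each → 2
  1 × N: 2 H
  1 × O: no H
  1 × O (charge -1): no H
  Total hydrogens = 20.
Net charge -1.
Molecular formula: C10H20NO4-

C10H20NO4-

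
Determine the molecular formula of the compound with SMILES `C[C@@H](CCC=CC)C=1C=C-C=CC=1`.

C13H18

Heavy atoms from the SMILES: 13 C.
Implicit hydrogens by atom environment:
  5 × C (aromatic): 1 H each → 5
  3 × C: 1 H each → 3
  2 × C: 3 H each → 6
  2 × C: 2 H each → 4
  1 × C (aromatic): no H
  Total hydrogens = 18.
Molecular formula: C13H18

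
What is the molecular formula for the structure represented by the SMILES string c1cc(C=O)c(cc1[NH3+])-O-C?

Heavy atoms from the SMILES: 8 C, 1 N, 2 O.
Implicit hydrogens by atom environment:
  3 × C (aromatic): 1 H each → 3
  3 × C (aromatic): no H
  2 × O: no H
  1 × C: 3 H
  1 × C: 1 H
  1 × N (charge +1): 3 H
  Total hydrogens = 10.
Net charge +1.
Molecular formula: C8H10NO2+

C8H10NO2+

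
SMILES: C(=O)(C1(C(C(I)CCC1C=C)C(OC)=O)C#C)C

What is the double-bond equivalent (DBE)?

6

Molecular formula from the SMILES: C14H17IO3.
DoU = (2C + 2 + N − H − X)/2 = (2·14 + 2 + 0 − 17 − 1)/2 = 12/2 = 6.
(Structurally: 1 ring(s) + 5 π bond(s) = 6.)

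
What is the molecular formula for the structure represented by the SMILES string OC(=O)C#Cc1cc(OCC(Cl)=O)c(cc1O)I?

C11H6ClIO5

Heavy atoms from the SMILES: 11 C, 1 Cl, 1 I, 5 O.
Implicit hydrogens by atom environment:
  4 × C (aromatic): no H
  4 × C: no H
  3 × O: no H
  2 × C (aromatic): 1 H each → 2
  2 × O: 1 H each → 2
  1 × C: 2 H
  1 × Cl: no H
  1 × I: no H
  Total hydrogens = 6.
Molecular formula: C11H6ClIO5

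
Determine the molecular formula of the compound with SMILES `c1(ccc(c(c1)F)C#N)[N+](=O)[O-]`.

C7H3FN2O2

Heavy atoms from the SMILES: 7 C, 1 F, 2 N, 2 O.
Implicit hydrogens by atom environment:
  3 × C (aromatic): 1 H each → 3
  3 × C (aromatic): no H
  1 × C: no H
  1 × F: no H
  1 × N: no H
  1 × N (charge +1): no H
  1 × O: no H
  1 × O (charge -1): no H
  Total hydrogens = 3.
Molecular formula: C7H3FN2O2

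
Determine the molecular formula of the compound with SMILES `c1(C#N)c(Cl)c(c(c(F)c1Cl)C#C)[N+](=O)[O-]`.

Heavy atoms from the SMILES: 9 C, 2 Cl, 1 F, 2 N, 2 O.
Implicit hydrogens by atom environment:
  6 × C (aromatic): no H
  2 × C: no H
  2 × Cl: no H
  1 × C: 1 H
  1 × F: no H
  1 × N: no H
  1 × N (charge +1): no H
  1 × O: no H
  1 × O (charge -1): no H
  Total hydrogens = 1.
Molecular formula: C9HCl2FN2O2

C9HCl2FN2O2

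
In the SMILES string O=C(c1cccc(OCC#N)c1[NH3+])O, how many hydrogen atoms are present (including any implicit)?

9

Hydrogens are implicit in SMILES; fill each atom to its normal valence:
  3 × C (aromatic): 1 H each → 3
  3 × C (aromatic): no H
  2 × C: no H
  2 × O: no H
  1 × C: 2 H
  1 × N (charge +1): 3 H
  1 × N: no H
  1 × O: 1 H
  Total hydrogens = 9.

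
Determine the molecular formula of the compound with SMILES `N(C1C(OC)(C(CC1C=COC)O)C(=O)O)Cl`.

Heavy atoms from the SMILES: 10 C, 1 Cl, 1 N, 5 O.
Implicit hydrogens by atom environment:
  5 × C: 1 H each → 5
  3 × O: no H
  2 × C: 3 H each → 6
  2 × C: no H
  2 × O: 1 H each → 2
  1 × C: 2 H
  1 × Cl: no H
  1 × N: 1 H
  Total hydrogens = 16.
Molecular formula: C10H16ClNO5

C10H16ClNO5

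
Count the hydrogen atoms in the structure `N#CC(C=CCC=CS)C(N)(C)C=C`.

Hydrogens are implicit in SMILES; fill each atom to its normal valence:
  6 × C: 1 H each → 6
  2 × C: 2 H each → 4
  2 × C: no H
  1 × C: 3 H
  1 × N: 2 H
  1 × N: no H
  1 × S: 1 H
  Total hydrogens = 16.

16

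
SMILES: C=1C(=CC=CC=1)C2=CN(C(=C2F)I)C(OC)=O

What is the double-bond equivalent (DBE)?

8

Molecular formula from the SMILES: C12H9FINO2.
DoU = (2C + 2 + N − H − X)/2 = (2·12 + 2 + 1 − 9 − 2)/2 = 16/2 = 8.
(Structurally: 2 ring(s) + 6 π bond(s) = 8.)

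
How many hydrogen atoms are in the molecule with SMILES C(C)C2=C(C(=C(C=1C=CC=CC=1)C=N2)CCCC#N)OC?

20

Hydrogens are implicit in SMILES; fill each atom to its normal valence:
  6 × C (aromatic): 1 H each → 6
  5 × C (aromatic): no H
  4 × C: 2 H each → 8
  2 × C: 3 H each → 6
  1 × C: no H
  1 × N (aromatic): no H
  1 × N: no H
  1 × O: no H
  Total hydrogens = 20.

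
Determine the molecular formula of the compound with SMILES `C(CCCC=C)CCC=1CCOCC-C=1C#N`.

C15H23NO

Heavy atoms from the SMILES: 15 C, 1 N, 1 O.
Implicit hydrogens by atom environment:
  11 × C: 2 H each → 22
  3 × C: no H
  1 × C: 1 H
  1 × N: no H
  1 × O: no H
  Total hydrogens = 23.
Molecular formula: C15H23NO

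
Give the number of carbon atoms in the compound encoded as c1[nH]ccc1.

The symbol for carbon appears 4 times in the SMILES. Lowercase c denotes aromatic carbon and counts toward C.

4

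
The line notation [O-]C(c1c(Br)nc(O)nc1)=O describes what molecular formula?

Heavy atoms from the SMILES: 1 Br, 5 C, 2 N, 3 O.
Implicit hydrogens by atom environment:
  3 × C (aromatic): no H
  2 × N (aromatic): no H
  1 × Br: no H
  1 × C (aromatic): 1 H
  1 × C: no H
  1 × O: 1 H
  1 × O: no H
  1 × O (charge -1): no H
  Total hydrogens = 2.
Net charge -1.
Molecular formula: C5H2BrN2O3-

C5H2BrN2O3-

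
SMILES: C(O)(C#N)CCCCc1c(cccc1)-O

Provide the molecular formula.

Heavy atoms from the SMILES: 12 C, 1 N, 2 O.
Implicit hydrogens by atom environment:
  4 × C: 2 H each → 8
  4 × C (aromatic): 1 H each → 4
  2 × C (aromatic): no H
  2 × O: 1 H each → 2
  1 × C: 1 H
  1 × C: no H
  1 × N: no H
  Total hydrogens = 15.
Molecular formula: C12H15NO2

C12H15NO2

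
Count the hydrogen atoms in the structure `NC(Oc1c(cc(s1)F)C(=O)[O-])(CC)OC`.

11

Hydrogens are implicit in SMILES; fill each atom to its normal valence:
  3 × C (aromatic): no H
  3 × O: no H
  2 × C: 3 H each → 6
  2 × C: no H
  1 × C: 2 H
  1 × C (aromatic): 1 H
  1 × F: no H
  1 × N: 2 H
  1 × O (charge -1): no H
  1 × S (aromatic): no H
  Total hydrogens = 11.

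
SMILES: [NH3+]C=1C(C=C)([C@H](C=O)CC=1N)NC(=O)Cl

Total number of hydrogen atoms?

13

Hydrogens are implicit in SMILES; fill each atom to its normal valence:
  4 × C: no H
  3 × C: 1 H each → 3
  2 × C: 2 H each → 4
  2 × O: no H
  1 × Cl: no H
  1 × N (charge +1): 3 H
  1 × N: 2 H
  1 × N: 1 H
  Total hydrogens = 13.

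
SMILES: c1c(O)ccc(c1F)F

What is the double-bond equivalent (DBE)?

Molecular formula from the SMILES: C6H4F2O.
DoU = (2C + 2 + N − H − X)/2 = (2·6 + 2 + 0 − 4 − 2)/2 = 8/2 = 4.
(Structurally: 1 ring(s) + 3 π bond(s) = 4.)

4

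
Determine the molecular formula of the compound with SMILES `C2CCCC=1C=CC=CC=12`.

Heavy atoms from the SMILES: 10 C.
Implicit hydrogens by atom environment:
  4 × C: 2 H each → 8
  4 × C (aromatic): 1 H each → 4
  2 × C (aromatic): no H
  Total hydrogens = 12.
Molecular formula: C10H12

C10H12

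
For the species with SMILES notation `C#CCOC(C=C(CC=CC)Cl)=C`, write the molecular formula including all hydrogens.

Heavy atoms from the SMILES: 11 C, 1 Cl, 1 O.
Implicit hydrogens by atom environment:
  4 × C: 1 H each → 4
  3 × C: 2 H each → 6
  3 × C: no H
  1 × C: 3 H
  1 × Cl: no H
  1 × O: no H
  Total hydrogens = 13.
Molecular formula: C11H13ClO

C11H13ClO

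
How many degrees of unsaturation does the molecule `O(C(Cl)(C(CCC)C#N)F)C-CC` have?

2

Molecular formula from the SMILES: C9H15ClFNO.
DoU = (2C + 2 + N − H − X)/2 = (2·9 + 2 + 1 − 15 − 2)/2 = 4/2 = 2.
(Structurally: 0 ring(s) + 2 π bond(s) = 2.)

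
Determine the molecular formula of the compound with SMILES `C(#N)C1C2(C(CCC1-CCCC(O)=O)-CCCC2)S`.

Heavy atoms from the SMILES: 15 C, 1 N, 2 O, 1 S.
Implicit hydrogens by atom environment:
  9 × C: 2 H each → 18
  3 × C: 1 H each → 3
  3 × C: no H
  1 × N: no H
  1 × O: 1 H
  1 × O: no H
  1 × S: 1 H
  Total hydrogens = 23.
Molecular formula: C15H23NO2S

C15H23NO2S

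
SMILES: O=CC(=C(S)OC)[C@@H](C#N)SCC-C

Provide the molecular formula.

C9H13NO2S2

Heavy atoms from the SMILES: 9 C, 1 N, 2 O, 2 S.
Implicit hydrogens by atom environment:
  3 × C: no H
  2 × C: 3 H each → 6
  2 × C: 2 H each → 4
  2 × C: 1 H each → 2
  2 × O: no H
  1 × N: no H
  1 × S: 1 H
  1 × S: no H
  Total hydrogens = 13.
Molecular formula: C9H13NO2S2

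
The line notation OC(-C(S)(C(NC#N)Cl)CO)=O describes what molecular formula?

C5H7ClN2O3S

Heavy atoms from the SMILES: 5 C, 1 Cl, 2 N, 3 O, 1 S.
Implicit hydrogens by atom environment:
  3 × C: no H
  2 × O: 1 H each → 2
  1 × C: 2 H
  1 × C: 1 H
  1 × Cl: no H
  1 × N: 1 H
  1 × N: no H
  1 × O: no H
  1 × S: 1 H
  Total hydrogens = 7.
Molecular formula: C5H7ClN2O3S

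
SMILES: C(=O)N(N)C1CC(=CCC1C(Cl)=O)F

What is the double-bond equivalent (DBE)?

4

Molecular formula from the SMILES: C8H10ClFN2O2.
DoU = (2C + 2 + N − H − X)/2 = (2·8 + 2 + 2 − 10 − 2)/2 = 8/2 = 4.
(Structurally: 1 ring(s) + 3 π bond(s) = 4.)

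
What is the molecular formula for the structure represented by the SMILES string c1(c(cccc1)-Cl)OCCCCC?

Heavy atoms from the SMILES: 11 C, 1 Cl, 1 O.
Implicit hydrogens by atom environment:
  4 × C: 2 H each → 8
  4 × C (aromatic): 1 H each → 4
  2 × C (aromatic): no H
  1 × C: 3 H
  1 × Cl: no H
  1 × O: no H
  Total hydrogens = 15.
Molecular formula: C11H15ClO

C11H15ClO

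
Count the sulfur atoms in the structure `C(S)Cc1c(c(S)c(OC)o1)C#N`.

The symbol for sulfur appears 2 times in the SMILES.

2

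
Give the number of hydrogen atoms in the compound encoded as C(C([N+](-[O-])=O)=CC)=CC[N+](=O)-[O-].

Hydrogens are implicit in SMILES; fill each atom to its normal valence:
  3 × C: 1 H each → 3
  2 × N (charge +1): no H
  2 × O: no H
  2 × O (charge -1): no H
  1 × C: 3 H
  1 × C: 2 H
  1 × C: no H
  Total hydrogens = 8.

8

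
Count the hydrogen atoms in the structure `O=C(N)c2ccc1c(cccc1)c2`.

Hydrogens are implicit in SMILES; fill each atom to its normal valence:
  7 × C (aromatic): 1 H each → 7
  3 × C (aromatic): no H
  1 × C: no H
  1 × N: 2 H
  1 × O: no H
  Total hydrogens = 9.

9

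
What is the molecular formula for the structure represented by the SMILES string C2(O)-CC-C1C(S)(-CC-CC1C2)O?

C10H18O2S

Heavy atoms from the SMILES: 10 C, 2 O, 1 S.
Implicit hydrogens by atom environment:
  6 × C: 2 H each → 12
  3 × C: 1 H each → 3
  2 × O: 1 H each → 2
  1 × C: no H
  1 × S: 1 H
  Total hydrogens = 18.
Molecular formula: C10H18O2S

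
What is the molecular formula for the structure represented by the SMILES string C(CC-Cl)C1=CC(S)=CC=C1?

Heavy atoms from the SMILES: 9 C, 1 Cl, 1 S.
Implicit hydrogens by atom environment:
  4 × C (aromatic): 1 H each → 4
  3 × C: 2 H each → 6
  2 × C (aromatic): no H
  1 × Cl: no H
  1 × S: 1 H
  Total hydrogens = 11.
Molecular formula: C9H11ClS

C9H11ClS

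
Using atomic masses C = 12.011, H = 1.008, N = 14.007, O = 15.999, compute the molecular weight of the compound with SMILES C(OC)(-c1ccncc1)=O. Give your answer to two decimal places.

Molecular formula: C7H7NO2.
M = 7×12.011 + 7×1.008 + 1×14.007 + 2×15.999 = 137.14 g/mol.

137.14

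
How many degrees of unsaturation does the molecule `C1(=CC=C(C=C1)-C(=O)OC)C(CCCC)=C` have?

Molecular formula from the SMILES: C14H18O2.
DoU = (2C + 2 + N − H − X)/2 = (2·14 + 2 + 0 − 18 − 0)/2 = 12/2 = 6.
(Structurally: 1 ring(s) + 5 π bond(s) = 6.)

6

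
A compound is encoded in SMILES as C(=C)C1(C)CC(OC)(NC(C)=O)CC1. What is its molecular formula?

C11H19NO2

Heavy atoms from the SMILES: 11 C, 1 N, 2 O.
Implicit hydrogens by atom environment:
  4 × C: 2 H each → 8
  3 × C: 3 H each → 9
  3 × C: no H
  2 × O: no H
  1 × C: 1 H
  1 × N: 1 H
  Total hydrogens = 19.
Molecular formula: C11H19NO2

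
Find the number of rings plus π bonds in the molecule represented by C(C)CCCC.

0

Molecular formula from the SMILES: C6H14.
DoU = (2C + 2 + N − H − X)/2 = (2·6 + 2 + 0 − 14 − 0)/2 = 0/2 = 0.
(Structurally: 0 ring(s) + 0 π bond(s) = 0.)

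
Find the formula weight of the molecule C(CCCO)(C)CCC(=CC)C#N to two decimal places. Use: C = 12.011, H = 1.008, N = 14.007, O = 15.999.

Molecular formula: C11H19NO.
M = 11×12.011 + 19×1.008 + 1×14.007 + 1×15.999 = 181.28 g/mol.

181.28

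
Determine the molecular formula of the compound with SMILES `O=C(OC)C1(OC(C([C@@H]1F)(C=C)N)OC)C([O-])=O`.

C10H13FNO6-

Heavy atoms from the SMILES: 10 C, 1 F, 1 N, 6 O.
Implicit hydrogens by atom environment:
  5 × O: no H
  4 × C: no H
  3 × C: 1 H each → 3
  2 × C: 3 H each → 6
  1 × C: 2 H
  1 × F: no H
  1 × N: 2 H
  1 × O (charge -1): no H
  Total hydrogens = 13.
Net charge -1.
Molecular formula: C10H13FNO6-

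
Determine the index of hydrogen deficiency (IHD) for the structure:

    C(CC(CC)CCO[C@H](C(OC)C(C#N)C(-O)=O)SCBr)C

3

Molecular formula from the SMILES: C15H26BrNO4S.
DoU = (2C + 2 + N − H − X)/2 = (2·15 + 2 + 1 − 26 − 1)/2 = 6/2 = 3.
(Structurally: 0 ring(s) + 3 π bond(s) = 3.)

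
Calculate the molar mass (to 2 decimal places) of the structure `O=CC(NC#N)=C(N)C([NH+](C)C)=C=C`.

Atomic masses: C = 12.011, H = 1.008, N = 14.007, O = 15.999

193.23

Molecular formula: C9H13N4O+.
M = 9×12.011 + 13×1.008 + 4×14.007 + 1×15.999 = 193.23 g/mol.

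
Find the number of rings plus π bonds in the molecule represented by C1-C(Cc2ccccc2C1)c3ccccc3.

9

Molecular formula from the SMILES: C16H16.
DoU = (2C + 2 + N − H − X)/2 = (2·16 + 2 + 0 − 16 − 0)/2 = 18/2 = 9.
(Structurally: 3 ring(s) + 6 π bond(s) = 9.)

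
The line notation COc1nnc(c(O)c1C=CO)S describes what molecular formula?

Heavy atoms from the SMILES: 7 C, 2 N, 3 O, 1 S.
Implicit hydrogens by atom environment:
  4 × C (aromatic): no H
  2 × C: 1 H each → 2
  2 × N (aromatic): no H
  2 × O: 1 H each → 2
  1 × C: 3 H
  1 × O: no H
  1 × S: 1 H
  Total hydrogens = 8.
Molecular formula: C7H8N2O3S

C7H8N2O3S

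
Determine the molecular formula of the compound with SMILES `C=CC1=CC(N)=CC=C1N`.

Heavy atoms from the SMILES: 8 C, 2 N.
Implicit hydrogens by atom environment:
  3 × C (aromatic): 1 H each → 3
  3 × C (aromatic): no H
  2 × N: 2 H each → 4
  1 × C: 2 H
  1 × C: 1 H
  Total hydrogens = 10.
Molecular formula: C8H10N2

C8H10N2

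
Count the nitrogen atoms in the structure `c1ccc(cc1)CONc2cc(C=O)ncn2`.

The symbol for nitrogen appears 3 times in the SMILES.

3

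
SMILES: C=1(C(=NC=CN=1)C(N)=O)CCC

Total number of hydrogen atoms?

11

Hydrogens are implicit in SMILES; fill each atom to its normal valence:
  2 × C: 2 H each → 4
  2 × C (aromatic): 1 H each → 2
  2 × C (aromatic): no H
  2 × N (aromatic): no H
  1 × C: 3 H
  1 × C: no H
  1 × N: 2 H
  1 × O: no H
  Total hydrogens = 11.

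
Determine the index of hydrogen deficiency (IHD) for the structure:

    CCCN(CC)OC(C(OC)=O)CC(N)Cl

Molecular formula from the SMILES: C10H21ClN2O3.
DoU = (2C + 2 + N − H − X)/2 = (2·10 + 2 + 2 − 21 − 1)/2 = 2/2 = 1.
(Structurally: 0 ring(s) + 1 π bond(s) = 1.)

1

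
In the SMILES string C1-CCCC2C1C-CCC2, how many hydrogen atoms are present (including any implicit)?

Hydrogens are implicit in SMILES; fill each atom to its normal valence:
  8 × C: 2 H each → 16
  2 × C: 1 H each → 2
  Total hydrogens = 18.

18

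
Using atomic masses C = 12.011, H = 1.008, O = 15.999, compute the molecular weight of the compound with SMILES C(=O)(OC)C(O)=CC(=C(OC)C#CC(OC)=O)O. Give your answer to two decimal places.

256.21

Molecular formula: C11H12O7.
M = 11×12.011 + 12×1.008 + 7×15.999 = 256.21 g/mol.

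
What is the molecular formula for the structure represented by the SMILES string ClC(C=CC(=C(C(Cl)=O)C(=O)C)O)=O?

Heavy atoms from the SMILES: 8 C, 2 Cl, 4 O.
Implicit hydrogens by atom environment:
  5 × C: no H
  3 × O: no H
  2 × C: 1 H each → 2
  2 × Cl: no H
  1 × C: 3 H
  1 × O: 1 H
  Total hydrogens = 6.
Molecular formula: C8H6Cl2O4

C8H6Cl2O4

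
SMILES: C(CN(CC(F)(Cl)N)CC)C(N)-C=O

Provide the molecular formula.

Heavy atoms from the SMILES: 8 C, 1 Cl, 1 F, 3 N, 1 O.
Implicit hydrogens by atom environment:
  4 × C: 2 H each → 8
  2 × C: 1 H each → 2
  2 × N: 2 H each → 4
  1 × C: 3 H
  1 × C: no H
  1 × Cl: no H
  1 × F: no H
  1 × N: no H
  1 × O: no H
  Total hydrogens = 17.
Molecular formula: C8H17ClFN3O

C8H17ClFN3O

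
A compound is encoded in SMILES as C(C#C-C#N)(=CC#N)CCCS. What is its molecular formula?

C9H8N2S

Heavy atoms from the SMILES: 9 C, 2 N, 1 S.
Implicit hydrogens by atom environment:
  5 × C: no H
  3 × C: 2 H each → 6
  2 × N: no H
  1 × C: 1 H
  1 × S: 1 H
  Total hydrogens = 8.
Molecular formula: C9H8N2S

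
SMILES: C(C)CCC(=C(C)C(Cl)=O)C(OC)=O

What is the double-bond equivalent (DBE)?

3

Molecular formula from the SMILES: C10H15ClO3.
DoU = (2C + 2 + N − H − X)/2 = (2·10 + 2 + 0 − 15 − 1)/2 = 6/2 = 3.
(Structurally: 0 ring(s) + 3 π bond(s) = 3.)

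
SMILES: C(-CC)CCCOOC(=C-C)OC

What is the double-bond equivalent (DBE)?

Molecular formula from the SMILES: C10H20O3.
DoU = (2C + 2 + N − H − X)/2 = (2·10 + 2 + 0 − 20 − 0)/2 = 2/2 = 1.
(Structurally: 0 ring(s) + 1 π bond(s) = 1.)

1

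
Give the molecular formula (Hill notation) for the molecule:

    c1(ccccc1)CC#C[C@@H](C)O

C11H12O

Heavy atoms from the SMILES: 11 C, 1 O.
Implicit hydrogens by atom environment:
  5 × C (aromatic): 1 H each → 5
  2 × C: no H
  1 × C: 3 H
  1 × C: 2 H
  1 × C: 1 H
  1 × C (aromatic): no H
  1 × O: 1 H
  Total hydrogens = 12.
Molecular formula: C11H12O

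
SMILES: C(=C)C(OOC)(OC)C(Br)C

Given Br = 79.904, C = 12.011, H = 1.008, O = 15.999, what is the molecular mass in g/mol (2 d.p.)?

Molecular formula: C7H13BrO3.
M = 1×79.904 + 7×12.011 + 13×1.008 + 3×15.999 = 225.08 g/mol.

225.08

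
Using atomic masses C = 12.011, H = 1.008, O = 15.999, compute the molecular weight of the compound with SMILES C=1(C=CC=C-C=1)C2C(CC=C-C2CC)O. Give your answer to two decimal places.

Molecular formula: C14H18O.
M = 14×12.011 + 18×1.008 + 1×15.999 = 202.30 g/mol.

202.30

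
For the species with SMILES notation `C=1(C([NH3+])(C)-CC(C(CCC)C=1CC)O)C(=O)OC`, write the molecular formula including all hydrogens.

C14H26NO3+

Heavy atoms from the SMILES: 14 C, 1 N, 3 O.
Implicit hydrogens by atom environment:
  4 × C: 3 H each → 12
  4 × C: 2 H each → 8
  4 × C: no H
  2 × C: 1 H each → 2
  2 × O: no H
  1 × N (charge +1): 3 H
  1 × O: 1 H
  Total hydrogens = 26.
Net charge +1.
Molecular formula: C14H26NO3+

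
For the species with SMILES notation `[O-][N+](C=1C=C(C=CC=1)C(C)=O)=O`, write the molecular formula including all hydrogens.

C8H7NO3

Heavy atoms from the SMILES: 8 C, 1 N, 3 O.
Implicit hydrogens by atom environment:
  4 × C (aromatic): 1 H each → 4
  2 × C (aromatic): no H
  2 × O: no H
  1 × C: 3 H
  1 × C: no H
  1 × N (charge +1): no H
  1 × O (charge -1): no H
  Total hydrogens = 7.
Molecular formula: C8H7NO3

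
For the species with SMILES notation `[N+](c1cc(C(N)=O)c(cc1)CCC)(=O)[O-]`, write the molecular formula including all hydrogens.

Heavy atoms from the SMILES: 10 C, 2 N, 3 O.
Implicit hydrogens by atom environment:
  3 × C (aromatic): 1 H each → 3
  3 × C (aromatic): no H
  2 × C: 2 H each → 4
  2 × O: no H
  1 × C: 3 H
  1 × C: no H
  1 × N: 2 H
  1 × N (charge +1): no H
  1 × O (charge -1): no H
  Total hydrogens = 12.
Molecular formula: C10H12N2O3

C10H12N2O3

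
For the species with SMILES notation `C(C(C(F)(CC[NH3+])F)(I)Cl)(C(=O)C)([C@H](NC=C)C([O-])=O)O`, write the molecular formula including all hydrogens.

C11H16ClF2IN2O4

Heavy atoms from the SMILES: 11 C, 1 Cl, 2 F, 1 I, 2 N, 4 O.
Implicit hydrogens by atom environment:
  5 × C: no H
  3 × C: 2 H each → 6
  2 × C: 1 H each → 2
  2 × F: no H
  2 × O: no H
  1 × C: 3 H
  1 × Cl: no H
  1 × I: no H
  1 × N (charge +1): 3 H
  1 × N: 1 H
  1 × O: 1 H
  1 × O (charge -1): no H
  Total hydrogens = 16.
Molecular formula: C11H16ClF2IN2O4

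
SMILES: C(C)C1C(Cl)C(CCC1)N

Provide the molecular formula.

Heavy atoms from the SMILES: 8 C, 1 Cl, 1 N.
Implicit hydrogens by atom environment:
  4 × C: 2 H each → 8
  3 × C: 1 H each → 3
  1 × C: 3 H
  1 × Cl: no H
  1 × N: 2 H
  Total hydrogens = 16.
Molecular formula: C8H16ClN

C8H16ClN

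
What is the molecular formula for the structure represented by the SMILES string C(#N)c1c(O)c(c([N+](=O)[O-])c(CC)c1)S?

Heavy atoms from the SMILES: 9 C, 2 N, 3 O, 1 S.
Implicit hydrogens by atom environment:
  5 × C (aromatic): no H
  1 × C: 3 H
  1 × C: 2 H
  1 × C (aromatic): 1 H
  1 × C: no H
  1 × N: no H
  1 × N (charge +1): no H
  1 × O: 1 H
  1 × O: no H
  1 × O (charge -1): no H
  1 × S: 1 H
  Total hydrogens = 8.
Molecular formula: C9H8N2O3S

C9H8N2O3S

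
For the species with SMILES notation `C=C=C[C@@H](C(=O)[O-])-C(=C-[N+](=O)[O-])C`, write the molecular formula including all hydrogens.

C8H8NO4-

Heavy atoms from the SMILES: 8 C, 1 N, 4 O.
Implicit hydrogens by atom environment:
  3 × C: 1 H each → 3
  3 × C: no H
  2 × O: no H
  2 × O (charge -1): no H
  1 × C: 3 H
  1 × C: 2 H
  1 × N (charge +1): no H
  Total hydrogens = 8.
Net charge -1.
Molecular formula: C8H8NO4-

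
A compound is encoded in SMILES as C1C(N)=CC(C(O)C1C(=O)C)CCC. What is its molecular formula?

C11H19NO2

Heavy atoms from the SMILES: 11 C, 1 N, 2 O.
Implicit hydrogens by atom environment:
  4 × C: 1 H each → 4
  3 × C: 2 H each → 6
  2 × C: 3 H each → 6
  2 × C: no H
  1 × N: 2 H
  1 × O: 1 H
  1 × O: no H
  Total hydrogens = 19.
Molecular formula: C11H19NO2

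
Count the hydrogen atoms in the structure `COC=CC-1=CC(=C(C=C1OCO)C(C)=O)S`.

Hydrogens are implicit in SMILES; fill each atom to its normal valence:
  4 × C (aromatic): no H
  3 × O: no H
  2 × C: 3 H each → 6
  2 × C (aromatic): 1 H each → 2
  2 × C: 1 H each → 2
  1 × C: 2 H
  1 × C: no H
  1 × O: 1 H
  1 × S: 1 H
  Total hydrogens = 14.

14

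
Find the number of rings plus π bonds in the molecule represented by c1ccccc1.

Molecular formula from the SMILES: C6H6.
DoU = (2C + 2 + N − H − X)/2 = (2·6 + 2 + 0 − 6 − 0)/2 = 8/2 = 4.
(Structurally: 1 ring(s) + 3 π bond(s) = 4.)

4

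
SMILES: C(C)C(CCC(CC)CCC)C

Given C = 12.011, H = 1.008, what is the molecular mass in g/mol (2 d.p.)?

170.34

Molecular formula: C12H26.
M = 12×12.011 + 26×1.008 = 170.34 g/mol.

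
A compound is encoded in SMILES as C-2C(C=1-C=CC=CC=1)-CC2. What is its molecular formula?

C10H12

Heavy atoms from the SMILES: 10 C.
Implicit hydrogens by atom environment:
  5 × C (aromatic): 1 H each → 5
  3 × C: 2 H each → 6
  1 × C: 1 H
  1 × C (aromatic): no H
  Total hydrogens = 12.
Molecular formula: C10H12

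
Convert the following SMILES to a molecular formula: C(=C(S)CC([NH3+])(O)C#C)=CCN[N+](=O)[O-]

C8H12N3O3S+

Heavy atoms from the SMILES: 8 C, 3 N, 3 O, 1 S.
Implicit hydrogens by atom environment:
  4 × C: no H
  2 × C: 2 H each → 4
  2 × C: 1 H each → 2
  1 × N (charge +1): 3 H
  1 × N: 1 H
  1 × N (charge +1): no H
  1 × O: 1 H
  1 × O: no H
  1 × O (charge -1): no H
  1 × S: 1 H
  Total hydrogens = 12.
Net charge +1.
Molecular formula: C8H12N3O3S+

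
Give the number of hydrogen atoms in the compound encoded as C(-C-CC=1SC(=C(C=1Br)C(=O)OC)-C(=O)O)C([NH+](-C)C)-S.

Hydrogens are implicit in SMILES; fill each atom to its normal valence:
  4 × C (aromatic): no H
  3 × C: 3 H each → 9
  3 × C: 2 H each → 6
  3 × O: no H
  2 × C: no H
  1 × Br: no H
  1 × C: 1 H
  1 × N (charge +1): 1 H
  1 × O: 1 H
  1 × S: 1 H
  1 × S (aromatic): no H
  Total hydrogens = 19.

19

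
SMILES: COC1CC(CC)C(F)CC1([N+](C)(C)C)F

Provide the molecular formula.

C12H24F2NO+

Heavy atoms from the SMILES: 12 C, 2 F, 1 N, 1 O.
Implicit hydrogens by atom environment:
  5 × C: 3 H each → 15
  3 × C: 2 H each → 6
  3 × C: 1 H each → 3
  2 × F: no H
  1 × C: no H
  1 × N (charge +1): no H
  1 × O: no H
  Total hydrogens = 24.
Net charge +1.
Molecular formula: C12H24F2NO+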